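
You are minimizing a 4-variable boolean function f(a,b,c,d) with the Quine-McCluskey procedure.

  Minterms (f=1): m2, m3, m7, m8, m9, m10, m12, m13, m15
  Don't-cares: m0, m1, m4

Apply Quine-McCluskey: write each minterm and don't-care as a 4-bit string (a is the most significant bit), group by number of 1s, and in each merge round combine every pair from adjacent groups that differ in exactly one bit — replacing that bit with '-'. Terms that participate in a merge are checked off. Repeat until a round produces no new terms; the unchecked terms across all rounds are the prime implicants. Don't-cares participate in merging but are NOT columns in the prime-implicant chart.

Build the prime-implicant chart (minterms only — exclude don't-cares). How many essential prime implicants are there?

1

[col 0] 0000*, 0001*, 0010*, 0011*, 0100*, 0111*, 1000*, 1001*, 1010*, 1100*, 1101*, 1111*
[col 1] -000*, -001*, -010*, -100*, -111, 0-00*, 0-11, 00-0*, 00-1*, 000-*, 001-*, 1-00*, 1-01*, 10-0*, 100-*, 11-1, 110-*
[col 2] --00, -0-0, -00-, 00--, 1-0-
Prime implicants: --00, -0-0, -00-, -111, 0-11, 00--, 1-0-, 11-1
PI chart (minterm → PIs covering it):
  2 | -0-0,00--
  3 | 0-11,00--
  7 | -111,0-11
  8 | --00,-0-0,-00-,1-0-
  9 | -00-,1-0-
  10 | -0-0  (sole → essential)
  12 | --00,1-0-
  13 | 1-0-,11-1
  15 | -111,11-1
Essential prime implicants: -0-0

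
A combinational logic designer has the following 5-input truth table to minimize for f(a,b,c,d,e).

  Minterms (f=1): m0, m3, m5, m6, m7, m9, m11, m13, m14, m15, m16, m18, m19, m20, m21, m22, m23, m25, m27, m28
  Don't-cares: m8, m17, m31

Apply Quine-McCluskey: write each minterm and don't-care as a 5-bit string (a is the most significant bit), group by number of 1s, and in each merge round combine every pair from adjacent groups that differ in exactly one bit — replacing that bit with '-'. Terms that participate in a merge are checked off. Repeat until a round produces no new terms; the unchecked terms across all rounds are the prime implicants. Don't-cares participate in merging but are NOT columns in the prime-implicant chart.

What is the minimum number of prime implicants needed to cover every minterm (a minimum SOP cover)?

[col 0] 00000*, 00011*, 00101*, 00110*, 00111*, 01000*, 01001*, 01011*, 01101*, 01110*, 01111*, 10000*, 10001*, 10010*, 10011*, 10100*, 10101*, 10110*, 10111*, 11001*, 11011*, 11100*, 11111*
[col 1] -0000, -0011*, -0101*, -0110*, -0111*, -1001*, -1011*, -1111*, 0-000, 0-011*, 0-101*, 0-110*, 0-111*, 00-11*, 001-1*, 0011-*, 01-01*, 01-11*, 010-1*, 0100-, 011-1*, 0111-*, 1-001*, 1-011*, 1-100, 1-111*, 10-00*, 10-01*, 10-10*, 10-11*, 100-0*, 100-1*, 1000-*, 1001-*, 101-0*, 101-1*, 1010-*, 1011-*, 11-11*, 110-1*
[col 2] --011*, --111*, -0-11*, -01-1, -011-, -1-11*, -10-1, 0--11*, 0-1-1, 0-11-, 01--1, 1--11*, 1-0-1, 10--0*, 10--1*, 10-0-*, 10-1-*, 100--*, 101--*
[col 3] ---11, 10---
Prime implicants: ---11, -0000, -01-1, -011-, -10-1, 0-000, 0-1-1, 0-11-, 01--1, 0100-, 1-0-1, 1-100, 10---
PI chart (minterm → PIs covering it):
  0 | -0000,0-000
  3 | ---11  (sole → essential)
  5 | -01-1,0-1-1
  6 | -011-,0-11-
  7 | ---11,-01-1,-011-,0-1-1,0-11-
  9 | -10-1,01--1,0100-
  11 | ---11,-10-1,01--1
  13 | 0-1-1,01--1
  14 | 0-11-  (sole → essential)
  15 | ---11,0-1-1,0-11-,01--1
  16 | -0000,10---
  18 | 10---  (sole → essential)
  19 | ---11,1-0-1,10---
  20 | 1-100,10---
  21 | -01-1,10---
  22 | -011-,10---
  23 | ---11,-01-1,-011-,10---
  25 | -10-1,1-0-1
  27 | ---11,-10-1,1-0-1
  28 | 1-100  (sole → essential)
Essential prime implicants: ---11, 0-11-, 1-100, 10---
Petrick residual → -0000, -10-1, 0-1-1
Minimum SOP uses 7 PIs: de + b'c'd'e' + bc'e + a'ce + a'cd + acd'e' + ab'

7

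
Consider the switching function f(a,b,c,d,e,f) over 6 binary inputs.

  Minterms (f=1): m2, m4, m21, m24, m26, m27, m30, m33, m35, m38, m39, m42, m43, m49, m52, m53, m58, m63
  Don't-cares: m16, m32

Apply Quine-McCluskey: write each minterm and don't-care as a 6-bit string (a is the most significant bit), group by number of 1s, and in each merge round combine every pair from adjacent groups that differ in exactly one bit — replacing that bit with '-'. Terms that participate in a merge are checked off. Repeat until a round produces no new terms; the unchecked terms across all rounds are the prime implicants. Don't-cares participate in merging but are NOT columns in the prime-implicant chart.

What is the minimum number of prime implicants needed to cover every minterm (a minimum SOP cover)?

Round 0: 000010 000100 010000✓ 010101✓ 011000✓ 011010✓ 011011✓ 011110✓ 100000✓ 100001✓ 100011✓ 100110✓ 100111✓ 101010✓ 101011✓ 110001✓ 110100✓ 110101✓ 111010✓ 111111
Round 1: -10101 -11010 01-000 011-10 0110-0 01101- 1-0001 1-1010 10-011 100-11 1000-1 10000- 10011- 10101- 110-01 11010-
PIs = {-10101, -11010, 000010, 000100, 01-000, 011-10, 0110-0, 01101-, 1-0001, 1-1010, 10-011, 100-11, 1000-1, 10000-, 10011-, 10101-, 110-01, 11010-, 111111}
Coverage chart:
  m2: 000010 ←essential
  m4: 000100 ←essential
  m21: -10101 ←essential
  m24: 01-000,0110-0
  m26: -11010,011-10,0110-0,01101-
  m27: 01101- ←essential
  m30: 011-10 ←essential
  m33: 1-0001,1000-1,10000-
  m35: 10-011,100-11,1000-1
  m38: 10011- ←essential
  m39: 100-11,10011-
  m42: 1-1010,10101-
  m43: 10-011,10101-
  m49: 1-0001,110-01
  m52: 11010- ←essential
  m53: -10101,110-01,11010-
  m58: -11010,1-1010
  m63: 111111 ←essential
Essential: -10101, 000010, 000100, 011-10, 01101-, 10011-, 11010-, 111111
Petrick residual → 01-000, 1-0001, 1-1010, 10-011
Min cover (12 terms): bc'de'f + a'b'c'd'ef' + a'b'c'de'f' + a'bd'e'f' + a'bcef' + a'bcd'e + ac'd'e'f + acd'ef' + ab'd'ef + ab'c'de + abc'de' + abcdef

12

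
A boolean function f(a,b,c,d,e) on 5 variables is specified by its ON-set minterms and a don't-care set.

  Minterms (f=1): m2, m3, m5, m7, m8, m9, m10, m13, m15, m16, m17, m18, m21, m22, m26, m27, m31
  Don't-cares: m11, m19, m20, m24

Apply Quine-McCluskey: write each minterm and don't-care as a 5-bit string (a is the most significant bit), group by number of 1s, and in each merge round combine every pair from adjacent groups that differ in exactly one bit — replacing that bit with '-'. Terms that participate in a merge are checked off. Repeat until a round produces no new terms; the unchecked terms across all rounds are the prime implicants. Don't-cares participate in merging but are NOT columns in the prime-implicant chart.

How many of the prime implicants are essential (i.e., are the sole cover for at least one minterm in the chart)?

3

Round 0: 00010✓ 00011✓ 00101✓ 00111✓ 01000✓ 01001✓ 01010✓ 01011✓ 01101✓ 01111✓ 10000✓ 10001✓ 10010✓ 10011✓ 10100✓ 10101✓ 10110✓ 11000✓ 11010✓ 11011✓ 11111✓
Round 1: -0010✓ -0011✓ -0101 -1000✓ -1010✓ -1011✓ -1111✓ 0-010✓ 0-011✓ 0-101✓ 0-111✓ 00-11✓ 0001-✓ 001-1✓ 01-01✓ 01-11✓ 010-0✓ 010-1✓ 0100-✓ 0101-✓ 011-1✓ 1-000✓ 1-010✓ 1-011✓ 10-00✓ 10-01✓ 10-10✓ 100-0✓ 100-1✓ 1000-✓ 1001-✓ 101-0✓ 1010-✓ 11-11✓ 110-0✓ 1101-✓
Round 2: --010✓ --011✓ -001-✓ -1-11 -10-0 -101-✓ 0--11 0-01-✓ 0-1-1 01--1 010-- 1-0-0 1-01-✓ 10--0 10-0- 100--
Round 3: --01-
PIs = {--01-, -0101, -1-11, -10-0, 0--11, 0-1-1, 01--1, 010--, 1-0-0, 10--0, 10-0-, 100--}
Coverage chart:
  m2: --01- ←essential
  m3: --01-,0--11
  m5: -0101,0-1-1
  m7: 0--11,0-1-1
  m8: -10-0,010--
  m9: 01--1,010--
  m10: --01-,-10-0,010--
  m13: 0-1-1,01--1
  m15: -1-11,0--11,0-1-1,01--1
  m16: 1-0-0,10--0,10-0-,100--
  m17: 10-0-,100--
  m18: --01-,1-0-0,10--0,100--
  m21: -0101,10-0-
  m22: 10--0 ←essential
  m26: --01-,-10-0,1-0-0
  m27: --01-,-1-11
  m31: -1-11 ←essential
Essential: --01-, -1-11, 10--0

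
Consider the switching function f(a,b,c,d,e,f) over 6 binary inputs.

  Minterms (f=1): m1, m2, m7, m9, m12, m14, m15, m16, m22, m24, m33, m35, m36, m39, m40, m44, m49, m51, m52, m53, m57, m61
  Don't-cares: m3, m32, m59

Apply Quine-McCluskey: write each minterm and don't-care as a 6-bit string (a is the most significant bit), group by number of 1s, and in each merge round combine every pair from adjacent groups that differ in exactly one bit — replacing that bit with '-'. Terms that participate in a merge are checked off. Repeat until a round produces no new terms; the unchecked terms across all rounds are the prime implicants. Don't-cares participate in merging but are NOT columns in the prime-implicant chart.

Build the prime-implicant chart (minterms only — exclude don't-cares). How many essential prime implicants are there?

[col 0] 000001*, 000010*, 000011*, 000111*, 001001*, 001100*, 001110*, 001111*, 010000*, 010110, 011000*, 100000*, 100001*, 100011*, 100100*, 100111*, 101000*, 101100*, 110001*, 110011*, 110100*, 110101*, 111001*, 111011*, 111101*
[col 1] -00001*, -00011*, -00111*, -01100, 00-001, 00-111, 000-11*, 0000-1*, 00001-, 0011-0, 00111-, 01-000, 1-0001*, 1-0011*, 1-0100, 10-000*, 10-100*, 100-00*, 100-11*, 1000-1*, 10000-, 101-00*, 11-001*, 11-011*, 11-101*, 110-01*, 1100-1*, 11010-, 111-01*, 1110-1*
[col 2] -00-11, -000-1, 1-00-1, 10--00, 11--01, 11-0-1
Prime implicants: -00-11, -000-1, -01100, 00-001, 00-111, 00001-, 0011-0, 00111-, 01-000, 010110, 1-00-1, 1-0100, 10--00, 10000-, 11--01, 11-0-1, 11010-
PI chart (minterm → PIs covering it):
  1 | -000-1,00-001
  2 | 00001-  (sole → essential)
  7 | -00-11,00-111
  9 | 00-001  (sole → essential)
  12 | -01100,0011-0
  14 | 0011-0,00111-
  15 | 00-111,00111-
  16 | 01-000  (sole → essential)
  22 | 010110  (sole → essential)
  24 | 01-000  (sole → essential)
  33 | -000-1,1-00-1,10000-
  35 | -00-11,-000-1,1-00-1
  36 | 1-0100,10--00
  39 | -00-11  (sole → essential)
  40 | 10--00  (sole → essential)
  44 | -01100,10--00
  49 | 1-00-1,11--01,11-0-1
  51 | 1-00-1,11-0-1
  52 | 1-0100,11010-
  53 | 11--01,11010-
  57 | 11--01,11-0-1
  61 | 11--01  (sole → essential)
Essential prime implicants: -00-11, 00-001, 00001-, 01-000, 010110, 10--00, 11--01

7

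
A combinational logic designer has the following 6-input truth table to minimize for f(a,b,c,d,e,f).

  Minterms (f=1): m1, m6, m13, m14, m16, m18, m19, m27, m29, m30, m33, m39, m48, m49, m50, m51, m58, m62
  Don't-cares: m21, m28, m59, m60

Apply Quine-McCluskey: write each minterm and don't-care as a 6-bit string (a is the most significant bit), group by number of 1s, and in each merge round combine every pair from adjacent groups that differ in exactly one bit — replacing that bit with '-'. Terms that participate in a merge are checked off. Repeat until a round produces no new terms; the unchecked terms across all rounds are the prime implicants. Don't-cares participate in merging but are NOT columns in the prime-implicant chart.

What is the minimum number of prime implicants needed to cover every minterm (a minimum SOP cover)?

9

Round 0: 000001✓ 000110✓ 001101✓ 001110✓ 010000✓ 010010✓ 010011✓ 010101✓ 011011✓ 011100✓ 011101✓ 011110✓ 100001✓ 100111 110000✓ 110001✓ 110010✓ 110011✓ 111010✓ 111011✓ 111100✓ 111110✓
Round 1: -00001 -10000✓ -10010✓ -10011✓ -11011✓ -11100✓ -11110✓ 0-1101 0-1110 00-110 01-011✓ 01-101 0100-0✓ 01001-✓ 0111-0✓ 01110- 1-0001 11-010✓ 11-011✓ 1100-0✓ 1100-1✓ 11000-✓ 11001-✓ 111-10 11101-✓ 1111-0✓
Round 2: -1-011 -100-0 -1001- -111-0 11-01- 1100--
PIs = {-00001, -1-011, -100-0, -1001-, -111-0, 0-1101, 0-1110, 00-110, 01-101, 01110-, 1-0001, 100111, 11-01-, 1100--, 111-10}
Coverage chart:
  m1: -00001 ←essential
  m6: 00-110 ←essential
  m13: 0-1101 ←essential
  m14: 0-1110,00-110
  m16: -100-0 ←essential
  m18: -100-0,-1001-
  m19: -1-011,-1001-
  m27: -1-011 ←essential
  m29: 0-1101,01-101,01110-
  m30: -111-0,0-1110
  m33: -00001,1-0001
  m39: 100111 ←essential
  m48: -100-0,1100--
  m49: 1-0001,1100--
  m50: -100-0,-1001-,11-01-,1100--
  m51: -1-011,-1001-,11-01-,1100--
  m58: 11-01-,111-10
  m62: -111-0,111-10
Essential: -00001, -1-011, -100-0, 0-1101, 00-110, 100111
Petrick residual → -111-0, 1-0001, 11-01-
Min cover (9 terms): b'c'd'e'f + bd'ef + bc'd'f' + bcdf' + a'cde'f + a'b'def' + ac'd'e'f + ab'c'def + abd'e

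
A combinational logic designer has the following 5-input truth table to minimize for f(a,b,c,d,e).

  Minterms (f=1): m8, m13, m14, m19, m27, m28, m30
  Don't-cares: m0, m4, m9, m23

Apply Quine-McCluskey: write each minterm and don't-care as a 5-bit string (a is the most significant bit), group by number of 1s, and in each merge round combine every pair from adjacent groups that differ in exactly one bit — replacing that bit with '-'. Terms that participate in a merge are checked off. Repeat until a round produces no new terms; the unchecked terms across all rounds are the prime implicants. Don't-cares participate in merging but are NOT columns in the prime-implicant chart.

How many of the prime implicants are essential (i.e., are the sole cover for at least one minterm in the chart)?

4

[col 0] 00000*, 00100*, 01000*, 01001*, 01101*, 01110*, 10011*, 10111*, 11011*, 11100*, 11110*
[col 1] -1110, 0-000, 00-00, 01-01, 0100-, 1-011, 10-11, 111-0
Prime implicants: -1110, 0-000, 00-00, 01-01, 0100-, 1-011, 10-11, 111-0
PI chart (minterm → PIs covering it):
  8 | 0-000,0100-
  13 | 01-01  (sole → essential)
  14 | -1110  (sole → essential)
  19 | 1-011,10-11
  27 | 1-011  (sole → essential)
  28 | 111-0  (sole → essential)
  30 | -1110,111-0
Essential prime implicants: -1110, 01-01, 1-011, 111-0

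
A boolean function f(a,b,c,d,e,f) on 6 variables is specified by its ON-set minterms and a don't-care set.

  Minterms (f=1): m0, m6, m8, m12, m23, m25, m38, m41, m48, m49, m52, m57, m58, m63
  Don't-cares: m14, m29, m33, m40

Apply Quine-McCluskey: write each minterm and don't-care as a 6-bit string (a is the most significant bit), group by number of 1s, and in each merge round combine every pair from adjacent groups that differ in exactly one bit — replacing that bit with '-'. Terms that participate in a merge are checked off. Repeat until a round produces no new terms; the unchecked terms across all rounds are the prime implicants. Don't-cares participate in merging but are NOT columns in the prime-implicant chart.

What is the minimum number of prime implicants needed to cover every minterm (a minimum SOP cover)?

Round 0: 000000✓ 000110✓ 001000✓ 001100✓ 001110✓ 010111 011001✓ 011101✓ 100001✓ 100110✓ 101000✓ 101001✓ 110000✓ 110001✓ 110100✓ 111001✓ 111010 111111
Round 1: -00110 -01000 -11001 00-000 00-110 001-00 0011-0 011-01 1-0001✓ 1-1001✓ 10-001✓ 10100- 11-001✓ 110-00 11000-
Round 2: 1--001
PIs = {-00110, -01000, -11001, 00-000, 00-110, 001-00, 0011-0, 010111, 011-01, 1--001, 10100-, 110-00, 11000-, 111010, 111111}
Coverage chart:
  m0: 00-000 ←essential
  m6: -00110,00-110
  m8: -01000,00-000,001-00
  m12: 001-00,0011-0
  m23: 010111 ←essential
  m25: -11001,011-01
  m38: -00110 ←essential
  m41: 1--001,10100-
  m48: 110-00,11000-
  m49: 1--001,11000-
  m52: 110-00 ←essential
  m57: -11001,1--001
  m58: 111010 ←essential
  m63: 111111 ←essential
Essential: -00110, 00-000, 010111, 110-00, 111010, 111111
Petrick residual → -11001, 001-00, 1--001
Min cover (9 terms): b'c'def' + bcd'e'f + a'b'd'e'f' + a'b'ce'f' + a'bc'def + ad'e'f + abc'e'f' + abcd'ef' + abcdef

9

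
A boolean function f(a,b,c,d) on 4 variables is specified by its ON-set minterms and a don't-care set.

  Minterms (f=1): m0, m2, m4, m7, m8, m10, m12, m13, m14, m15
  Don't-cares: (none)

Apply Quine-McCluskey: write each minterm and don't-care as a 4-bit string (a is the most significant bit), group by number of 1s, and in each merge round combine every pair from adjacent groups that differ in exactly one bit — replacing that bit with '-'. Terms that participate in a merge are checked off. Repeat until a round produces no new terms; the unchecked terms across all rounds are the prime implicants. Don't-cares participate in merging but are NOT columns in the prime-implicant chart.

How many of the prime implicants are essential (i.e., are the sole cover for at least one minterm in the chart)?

4

Round 0: 0000✓ 0010✓ 0100✓ 0111✓ 1000✓ 1010✓ 1100✓ 1101✓ 1110✓ 1111✓
Round 1: -000✓ -010✓ -100✓ -111 0-00✓ 00-0✓ 1-00✓ 1-10✓ 10-0✓ 11-0✓ 11-1✓ 110-✓ 111-✓
Round 2: --00 -0-0 1--0 11--
PIs = {--00, -0-0, -111, 1--0, 11--}
Coverage chart:
  m0: --00,-0-0
  m2: -0-0 ←essential
  m4: --00 ←essential
  m7: -111 ←essential
  m8: --00,-0-0,1--0
  m10: -0-0,1--0
  m12: --00,1--0,11--
  m13: 11-- ←essential
  m14: 1--0,11--
  m15: -111,11--
Essential: --00, -0-0, -111, 11--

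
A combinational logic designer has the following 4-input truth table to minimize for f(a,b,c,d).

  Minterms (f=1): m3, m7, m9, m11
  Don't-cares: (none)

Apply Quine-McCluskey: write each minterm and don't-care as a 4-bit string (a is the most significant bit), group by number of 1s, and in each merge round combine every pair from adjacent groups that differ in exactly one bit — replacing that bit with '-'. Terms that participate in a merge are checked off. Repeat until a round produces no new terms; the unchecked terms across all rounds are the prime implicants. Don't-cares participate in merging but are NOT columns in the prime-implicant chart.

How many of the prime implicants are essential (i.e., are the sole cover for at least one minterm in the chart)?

[col 0] 0011*, 0111*, 1001*, 1011*
[col 1] -011, 0-11, 10-1
Prime implicants: -011, 0-11, 10-1
PI chart (minterm → PIs covering it):
  3 | -011,0-11
  7 | 0-11  (sole → essential)
  9 | 10-1  (sole → essential)
  11 | -011,10-1
Essential prime implicants: 0-11, 10-1

2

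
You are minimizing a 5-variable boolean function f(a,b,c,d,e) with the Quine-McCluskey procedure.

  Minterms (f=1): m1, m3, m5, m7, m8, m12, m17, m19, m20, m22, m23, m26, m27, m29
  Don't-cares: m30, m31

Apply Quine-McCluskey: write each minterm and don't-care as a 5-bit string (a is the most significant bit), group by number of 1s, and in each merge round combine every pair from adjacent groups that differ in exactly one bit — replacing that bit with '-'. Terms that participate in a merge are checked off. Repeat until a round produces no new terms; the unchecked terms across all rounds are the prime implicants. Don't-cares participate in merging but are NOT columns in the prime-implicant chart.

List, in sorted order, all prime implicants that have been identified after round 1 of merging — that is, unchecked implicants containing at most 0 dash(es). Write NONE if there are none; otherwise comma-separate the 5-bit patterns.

NONE

size-2^0 implicants → 00001(✓)  00011(✓)  00101(✓)  00111(✓)  01000(✓)  01100(✓)  10001(✓)  10011(✓)  10100(✓)  10110(✓)  10111(✓)  11010(✓)  11011(✓)  11101(✓)  11110(✓)  11111(✓)
size-2^1 implicants → -0001(✓)  -0011(✓)  -0111(✓)  00-01(✓)  00-11(✓)  000-1(✓)  001-1(✓)  01-00  1-011(✓)  1-110(✓)  1-111(✓)  10-11(✓)  100-1(✓)  101-0  1011-(✓)  11-10(✓)  11-11(✓)  1101-(✓)  111-1  1111-(✓)
size-2^2 implicants → -0-11  -00-1  00--1  1--11  1-11-  11-1-
Unchecked terms (primes): -0-11, -00-1, 00--1, 01-00, 1--11, 1-11-, 101-0, 11-1-, 111-1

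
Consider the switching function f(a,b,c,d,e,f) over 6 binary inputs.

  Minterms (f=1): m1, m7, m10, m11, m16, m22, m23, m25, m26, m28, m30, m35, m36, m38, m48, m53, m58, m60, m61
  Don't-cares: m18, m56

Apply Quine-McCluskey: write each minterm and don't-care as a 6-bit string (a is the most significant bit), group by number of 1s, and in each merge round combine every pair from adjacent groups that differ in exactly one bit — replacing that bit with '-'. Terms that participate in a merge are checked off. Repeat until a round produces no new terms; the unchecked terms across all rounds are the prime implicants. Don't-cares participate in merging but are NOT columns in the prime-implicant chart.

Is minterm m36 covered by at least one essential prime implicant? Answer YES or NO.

YES

Round 0: 000001 000111✓ 001010✓ 001011✓ 010000✓ 010010✓ 010110✓ 010111✓ 011001 011010✓ 011100✓ 011110✓ 100011 100100✓ 100110✓ 110000✓ 110101✓ 111000✓ 111010✓ 111100✓ 111101✓
Round 1: -10000 -11010 -11100 0-0111 0-1010 00101- 01-010✓ 01-110✓ 010-10✓ 0100-0 01011- 011-10✓ 0111-0 1001-0 11-000 11-101 111-00 1110-0 11110-
Round 2: 01--10
PIs = {-10000, -11010, -11100, 0-0111, 0-1010, 000001, 00101-, 01--10, 0100-0, 01011-, 011001, 0111-0, 100011, 1001-0, 11-000, 11-101, 111-00, 1110-0, 11110-}
Coverage chart:
  m1: 000001 ←essential
  m7: 0-0111 ←essential
  m10: 0-1010,00101-
  m11: 00101- ←essential
  m16: -10000,0100-0
  m22: 01--10,01011-
  m23: 0-0111,01011-
  m25: 011001 ←essential
  m26: -11010,0-1010,01--10
  m28: -11100,0111-0
  m30: 01--10,0111-0
  m35: 100011 ←essential
  m36: 1001-0 ←essential
  m38: 1001-0 ←essential
  m48: -10000,11-000
  m53: 11-101 ←essential
  m58: -11010,1110-0
  m60: -11100,111-00,11110-
  m61: 11-101,11110-
Essential: 0-0111, 000001, 00101-, 011001, 100011, 1001-0, 11-101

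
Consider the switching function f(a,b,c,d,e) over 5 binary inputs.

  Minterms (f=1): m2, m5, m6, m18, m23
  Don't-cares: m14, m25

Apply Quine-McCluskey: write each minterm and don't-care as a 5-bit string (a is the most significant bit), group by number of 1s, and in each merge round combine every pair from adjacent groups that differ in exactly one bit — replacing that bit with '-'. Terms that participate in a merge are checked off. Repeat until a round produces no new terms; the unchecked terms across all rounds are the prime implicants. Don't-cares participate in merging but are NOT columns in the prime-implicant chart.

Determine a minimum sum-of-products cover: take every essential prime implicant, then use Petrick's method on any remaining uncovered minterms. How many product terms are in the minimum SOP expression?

size-2^0 implicants → 00010(✓)  00101  00110(✓)  01110(✓)  10010(✓)  10111  11001
size-2^1 implicants → -0010  0-110  00-10
Unchecked terms (primes): -0010, 0-110, 00-10, 00101, 10111, 11001
Minterm coverage:
  m2 ⊆ -0010,00-10
  m5 ⊆ 00101 [E]
  m6 ⊆ 0-110,00-10
  m18 ⊆ -0010 [E]
  m23 ⊆ 10111 [E]
E = {-0010, 00101, 10111}
Petrick residual → 0-110
Cover = b'c'de' + a'cde' + a'b'cd'e + ab'cde  |cover|=4

4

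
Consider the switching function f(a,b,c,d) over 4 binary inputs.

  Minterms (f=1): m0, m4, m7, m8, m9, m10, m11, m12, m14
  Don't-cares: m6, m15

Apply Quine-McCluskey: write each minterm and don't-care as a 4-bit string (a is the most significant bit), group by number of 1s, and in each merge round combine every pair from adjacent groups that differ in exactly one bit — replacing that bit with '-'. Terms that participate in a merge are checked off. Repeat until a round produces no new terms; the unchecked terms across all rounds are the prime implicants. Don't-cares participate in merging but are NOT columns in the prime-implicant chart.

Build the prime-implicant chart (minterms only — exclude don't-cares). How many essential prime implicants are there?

Round 0: 0000✓ 0100✓ 0110✓ 0111✓ 1000✓ 1001✓ 1010✓ 1011✓ 1100✓ 1110✓ 1111✓
Round 1: -000✓ -100✓ -110✓ -111✓ 0-00✓ 01-0✓ 011-✓ 1-00✓ 1-10✓ 1-11✓ 10-0✓ 10-1✓ 100-✓ 101-✓ 11-0✓ 111-✓
Round 2: --00 -1-0 -11- 1--0 1-1- 10--
PIs = {--00, -1-0, -11-, 1--0, 1-1-, 10--}
Coverage chart:
  m0: --00 ←essential
  m4: --00,-1-0
  m7: -11- ←essential
  m8: --00,1--0,10--
  m9: 10-- ←essential
  m10: 1--0,1-1-,10--
  m11: 1-1-,10--
  m12: --00,-1-0,1--0
  m14: -1-0,-11-,1--0,1-1-
Essential: --00, -11-, 10--

3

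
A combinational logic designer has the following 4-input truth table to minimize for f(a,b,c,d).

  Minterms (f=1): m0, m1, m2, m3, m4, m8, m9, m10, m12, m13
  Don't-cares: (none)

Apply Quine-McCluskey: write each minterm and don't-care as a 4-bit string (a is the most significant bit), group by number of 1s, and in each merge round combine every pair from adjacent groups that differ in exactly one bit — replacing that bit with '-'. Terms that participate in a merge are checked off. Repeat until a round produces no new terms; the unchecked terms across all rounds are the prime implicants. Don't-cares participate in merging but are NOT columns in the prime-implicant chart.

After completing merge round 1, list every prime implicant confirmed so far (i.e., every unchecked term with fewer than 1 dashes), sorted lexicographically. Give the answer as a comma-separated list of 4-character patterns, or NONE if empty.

size-2^0 implicants → 0000(✓)  0001(✓)  0010(✓)  0011(✓)  0100(✓)  1000(✓)  1001(✓)  1010(✓)  1100(✓)  1101(✓)
size-2^1 implicants → -000(✓)  -001(✓)  -010(✓)  -100(✓)  0-00(✓)  00-0(✓)  00-1(✓)  000-(✓)  001-(✓)  1-00(✓)  1-01(✓)  10-0(✓)  100-(✓)  110-(✓)
size-2^2 implicants → --00  -0-0  -00-  00--  1-0-
Unchecked terms (primes): --00, -0-0, -00-, 00--, 1-0-

NONE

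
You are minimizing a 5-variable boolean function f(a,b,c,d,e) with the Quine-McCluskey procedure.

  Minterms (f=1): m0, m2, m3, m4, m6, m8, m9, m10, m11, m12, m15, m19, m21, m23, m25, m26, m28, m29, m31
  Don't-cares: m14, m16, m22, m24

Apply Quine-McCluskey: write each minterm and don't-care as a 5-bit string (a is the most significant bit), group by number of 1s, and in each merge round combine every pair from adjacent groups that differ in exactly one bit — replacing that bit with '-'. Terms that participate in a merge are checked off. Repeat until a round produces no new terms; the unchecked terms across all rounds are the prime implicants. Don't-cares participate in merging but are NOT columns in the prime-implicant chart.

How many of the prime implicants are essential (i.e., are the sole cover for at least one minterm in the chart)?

3

[col 0] 00000*, 00010*, 00011*, 00100*, 00110*, 01000*, 01001*, 01010*, 01011*, 01100*, 01110*, 01111*, 10000*, 10011*, 10101*, 10110*, 10111*, 11000*, 11001*, 11010*, 11100*, 11101*, 11111*
[col 1] -0000*, -0011, -0110, -1000*, -1001*, -1010*, -1100*, -1111, 0-000*, 0-010*, 0-011*, 0-100*, 0-110*, 00-00*, 00-10*, 000-0*, 0001-*, 001-0*, 01-00*, 01-10*, 01-11*, 010-0*, 010-1*, 0100-*, 0101-*, 011-0*, 0111-*, 1-000*, 1-101*, 1-111*, 10-11, 101-1*, 1011-, 11-00*, 11-01*, 110-0*, 1100-*, 111-1*, 1110-*
[col 2] --000, -1-00, -10-0, -100-, 0--00*, 0--10*, 0-0-0*, 0-01-, 0-1-0*, 00--0*, 01--0*, 01-1-, 010--, 1-1-1, 11-0-
[col 3] 0---0
Prime implicants: --000, -0011, -0110, -1-00, -10-0, -100-, -1111, 0---0, 0-01-, 01-1-, 010--, 1-1-1, 10-11, 1011-, 11-0-
PI chart (minterm → PIs covering it):
  0 | --000,0---0
  2 | 0---0,0-01-
  3 | -0011,0-01-
  4 | 0---0  (sole → essential)
  6 | -0110,0---0
  8 | --000,-1-00,-10-0,-100-,0---0,010--
  9 | -100-,010--
  10 | -10-0,0---0,0-01-,01-1-,010--
  11 | 0-01-,01-1-,010--
  12 | -1-00,0---0
  15 | -1111,01-1-
  19 | -0011,10-11
  21 | 1-1-1  (sole → essential)
  23 | 1-1-1,10-11,1011-
  25 | -100-,11-0-
  26 | -10-0  (sole → essential)
  28 | -1-00,11-0-
  29 | 1-1-1,11-0-
  31 | -1111,1-1-1
Essential prime implicants: -10-0, 0---0, 1-1-1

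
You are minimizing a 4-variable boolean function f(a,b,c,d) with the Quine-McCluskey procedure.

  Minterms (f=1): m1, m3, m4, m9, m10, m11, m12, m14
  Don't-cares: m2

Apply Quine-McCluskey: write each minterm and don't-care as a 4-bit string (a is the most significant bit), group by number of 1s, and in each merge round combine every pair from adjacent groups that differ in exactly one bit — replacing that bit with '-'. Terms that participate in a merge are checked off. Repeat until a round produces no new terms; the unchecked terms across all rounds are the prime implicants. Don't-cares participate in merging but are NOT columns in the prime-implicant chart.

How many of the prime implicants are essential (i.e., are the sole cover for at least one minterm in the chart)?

size-2^0 implicants → 0001(✓)  0010(✓)  0011(✓)  0100(✓)  1001(✓)  1010(✓)  1011(✓)  1100(✓)  1110(✓)
size-2^1 implicants → -001(✓)  -010(✓)  -011(✓)  -100  00-1(✓)  001-(✓)  1-10  10-1(✓)  101-(✓)  11-0
size-2^2 implicants → -0-1  -01-
Unchecked terms (primes): -0-1, -01-, -100, 1-10, 11-0
Minterm coverage:
  m1 ⊆ -0-1 [E]
  m3 ⊆ -0-1,-01-
  m4 ⊆ -100 [E]
  m9 ⊆ -0-1 [E]
  m10 ⊆ -01-,1-10
  m11 ⊆ -0-1,-01-
  m12 ⊆ -100,11-0
  m14 ⊆ 1-10,11-0
E = {-0-1, -100}

2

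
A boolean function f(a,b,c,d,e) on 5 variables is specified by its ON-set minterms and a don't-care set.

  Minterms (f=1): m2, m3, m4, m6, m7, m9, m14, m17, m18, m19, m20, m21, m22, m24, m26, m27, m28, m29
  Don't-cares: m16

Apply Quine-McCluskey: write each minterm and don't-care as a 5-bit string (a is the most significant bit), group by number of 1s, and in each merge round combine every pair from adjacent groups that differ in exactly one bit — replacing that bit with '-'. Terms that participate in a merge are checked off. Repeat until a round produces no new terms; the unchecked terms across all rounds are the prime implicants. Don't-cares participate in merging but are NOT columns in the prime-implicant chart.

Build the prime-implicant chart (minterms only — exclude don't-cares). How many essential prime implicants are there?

Round 0: 00010✓ 00011✓ 00100✓ 00110✓ 00111✓ 01001 01110✓ 10000✓ 10001✓ 10010✓ 10011✓ 10100✓ 10101✓ 10110✓ 11000✓ 11010✓ 11011✓ 11100✓ 11101✓
Round 1: -0010✓ -0011✓ -0100✓ -0110✓ 0-110 00-10✓ 00-11✓ 0001-✓ 001-0✓ 0011-✓ 1-000✓ 1-010✓ 1-011✓ 1-100✓ 1-101✓ 10-00✓ 10-01✓ 10-10✓ 100-0✓ 100-1✓ 1000-✓ 1001-✓ 101-0✓ 1010-✓ 11-00✓ 110-0✓ 1101-✓ 1110-✓
Round 2: -0-10 -001- -01-0 00-1- 1--00 1-0-0 1-01- 1-10- 10--0 10-0- 100--
PIs = {-0-10, -001-, -01-0, 0-110, 00-1-, 01001, 1--00, 1-0-0, 1-01-, 1-10-, 10--0, 10-0-, 100--}
Coverage chart:
  m2: -0-10,-001-,00-1-
  m3: -001-,00-1-
  m4: -01-0 ←essential
  m6: -0-10,-01-0,0-110,00-1-
  m7: 00-1- ←essential
  m9: 01001 ←essential
  m14: 0-110 ←essential
  m17: 10-0-,100--
  m18: -0-10,-001-,1-0-0,1-01-,10--0,100--
  m19: -001-,1-01-,100--
  m20: -01-0,1--00,1-10-,10--0,10-0-
  m21: 1-10-,10-0-
  m22: -0-10,-01-0,10--0
  m24: 1--00,1-0-0
  m26: 1-0-0,1-01-
  m27: 1-01- ←essential
  m28: 1--00,1-10-
  m29: 1-10- ←essential
Essential: -01-0, 0-110, 00-1-, 01001, 1-01-, 1-10-

6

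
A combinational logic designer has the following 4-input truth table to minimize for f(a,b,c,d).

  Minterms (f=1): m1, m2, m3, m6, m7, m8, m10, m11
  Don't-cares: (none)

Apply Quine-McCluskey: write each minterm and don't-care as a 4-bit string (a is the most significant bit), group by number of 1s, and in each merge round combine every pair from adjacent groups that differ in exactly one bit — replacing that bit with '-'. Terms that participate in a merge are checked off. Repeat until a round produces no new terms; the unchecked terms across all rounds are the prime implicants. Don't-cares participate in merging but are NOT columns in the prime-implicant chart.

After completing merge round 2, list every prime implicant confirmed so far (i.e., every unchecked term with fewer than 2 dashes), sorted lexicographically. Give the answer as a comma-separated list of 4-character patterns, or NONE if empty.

[col 0] 0001*, 0010*, 0011*, 0110*, 0111*, 1000*, 1010*, 1011*
[col 1] -010*, -011*, 0-10*, 0-11*, 00-1, 001-*, 011-*, 10-0, 101-*
[col 2] -01-, 0-1-
Prime implicants: -01-, 0-1-, 00-1, 10-0

00-1, 10-0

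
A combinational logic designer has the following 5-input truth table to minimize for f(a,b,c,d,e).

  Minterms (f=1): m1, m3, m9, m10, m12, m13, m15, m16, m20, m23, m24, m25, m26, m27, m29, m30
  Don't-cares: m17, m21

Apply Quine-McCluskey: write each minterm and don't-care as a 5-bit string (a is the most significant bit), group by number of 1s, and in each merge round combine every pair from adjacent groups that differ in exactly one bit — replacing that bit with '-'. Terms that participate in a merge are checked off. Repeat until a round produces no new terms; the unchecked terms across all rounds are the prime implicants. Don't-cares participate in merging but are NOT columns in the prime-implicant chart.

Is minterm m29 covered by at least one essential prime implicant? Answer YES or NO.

NO

Round 0: 00001✓ 00011✓ 01001✓ 01010✓ 01100✓ 01101✓ 01111✓ 10000✓ 10001✓ 10100✓ 10101✓ 10111✓ 11000✓ 11001✓ 11010✓ 11011✓ 11101✓ 11110✓
Round 1: -0001✓ -1001✓ -1010 -1101✓ 0-001✓ 000-1 01-01✓ 011-1 0110- 1-000✓ 1-001✓ 1-101✓ 10-00✓ 10-01✓ 1000-✓ 101-1 1010-✓ 11-01✓ 11-10 110-0✓ 110-1✓ 1100-✓ 1101-✓
Round 2: --001 -1-01 1--01 1-00- 10-0- 110--
PIs = {--001, -1-01, -1010, 000-1, 011-1, 0110-, 1--01, 1-00-, 10-0-, 101-1, 11-10, 110--}
Coverage chart:
  m1: --001,000-1
  m3: 000-1 ←essential
  m9: --001,-1-01
  m10: -1010 ←essential
  m12: 0110- ←essential
  m13: -1-01,011-1,0110-
  m15: 011-1 ←essential
  m16: 1-00-,10-0-
  m20: 10-0- ←essential
  m23: 101-1 ←essential
  m24: 1-00-,110--
  m25: --001,-1-01,1--01,1-00-,110--
  m26: -1010,11-10,110--
  m27: 110-- ←essential
  m29: -1-01,1--01
  m30: 11-10 ←essential
Essential: -1010, 000-1, 011-1, 0110-, 10-0-, 101-1, 11-10, 110--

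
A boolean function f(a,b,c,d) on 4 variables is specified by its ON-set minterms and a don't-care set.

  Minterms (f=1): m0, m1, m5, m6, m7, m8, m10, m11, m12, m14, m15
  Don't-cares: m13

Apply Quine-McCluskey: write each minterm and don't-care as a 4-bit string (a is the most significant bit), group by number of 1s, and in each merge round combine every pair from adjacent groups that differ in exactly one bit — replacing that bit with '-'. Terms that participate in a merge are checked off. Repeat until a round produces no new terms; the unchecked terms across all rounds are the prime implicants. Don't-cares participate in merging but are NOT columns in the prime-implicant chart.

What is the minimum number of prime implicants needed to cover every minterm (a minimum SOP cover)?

5

Round 0: 0000✓ 0001✓ 0101✓ 0110✓ 0111✓ 1000✓ 1010✓ 1011✓ 1100✓ 1101✓ 1110✓ 1111✓
Round 1: -000 -101✓ -110✓ -111✓ 0-01 000- 01-1✓ 011-✓ 1-00✓ 1-10✓ 1-11✓ 10-0✓ 101-✓ 11-0✓ 11-1✓ 110-✓ 111-✓
Round 2: -1-1 -11- 1--0 1-1- 11--
PIs = {-000, -1-1, -11-, 0-01, 000-, 1--0, 1-1-, 11--}
Coverage chart:
  m0: -000,000-
  m1: 0-01,000-
  m5: -1-1,0-01
  m6: -11- ←essential
  m7: -1-1,-11-
  m8: -000,1--0
  m10: 1--0,1-1-
  m11: 1-1- ←essential
  m12: 1--0,11--
  m14: -11-,1--0,1-1-,11--
  m15: -1-1,-11-,1-1-,11--
Essential: -11-, 1-1-
Petrick residual → -000, 0-01, 1--0
Min cover (5 terms): b'c'd' + bc + a'c'd + ad' + ac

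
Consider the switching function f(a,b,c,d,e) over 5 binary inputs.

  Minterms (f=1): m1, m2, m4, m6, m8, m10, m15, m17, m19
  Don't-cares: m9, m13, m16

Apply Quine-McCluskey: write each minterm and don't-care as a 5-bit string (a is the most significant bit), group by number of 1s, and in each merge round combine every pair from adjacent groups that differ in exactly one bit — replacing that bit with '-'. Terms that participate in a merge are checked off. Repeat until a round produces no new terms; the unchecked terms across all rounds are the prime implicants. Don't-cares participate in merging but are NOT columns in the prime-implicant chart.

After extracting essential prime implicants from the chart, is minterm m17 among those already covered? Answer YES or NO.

YES

[col 0] 00001*, 00010*, 00100*, 00110*, 01000*, 01001*, 01010*, 01101*, 01111*, 10000*, 10001*, 10011*
[col 1] -0001, 0-001, 0-010, 00-10, 001-0, 01-01, 010-0, 0100-, 011-1, 100-1, 1000-
Prime implicants: -0001, 0-001, 0-010, 00-10, 001-0, 01-01, 010-0, 0100-, 011-1, 100-1, 1000-
PI chart (minterm → PIs covering it):
  1 | -0001,0-001
  2 | 0-010,00-10
  4 | 001-0  (sole → essential)
  6 | 00-10,001-0
  8 | 010-0,0100-
  10 | 0-010,010-0
  15 | 011-1  (sole → essential)
  17 | -0001,100-1,1000-
  19 | 100-1  (sole → essential)
Essential prime implicants: 001-0, 011-1, 100-1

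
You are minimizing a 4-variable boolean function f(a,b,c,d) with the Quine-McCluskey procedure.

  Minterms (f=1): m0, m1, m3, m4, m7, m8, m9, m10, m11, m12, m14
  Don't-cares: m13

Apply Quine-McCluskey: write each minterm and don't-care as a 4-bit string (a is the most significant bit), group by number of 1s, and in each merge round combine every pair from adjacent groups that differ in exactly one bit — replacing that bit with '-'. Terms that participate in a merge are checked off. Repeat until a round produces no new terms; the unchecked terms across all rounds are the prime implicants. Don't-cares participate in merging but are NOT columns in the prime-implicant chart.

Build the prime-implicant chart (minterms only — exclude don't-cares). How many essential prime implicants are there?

Round 0: 0000✓ 0001✓ 0011✓ 0100✓ 0111✓ 1000✓ 1001✓ 1010✓ 1011✓ 1100✓ 1101✓ 1110✓
Round 1: -000✓ -001✓ -011✓ -100✓ 0-00✓ 0-11 00-1✓ 000-✓ 1-00✓ 1-01✓ 1-10✓ 10-0✓ 10-1✓ 100-✓ 101-✓ 11-0✓ 110-✓
Round 2: --00 -0-1 -00- 1--0 1-0- 10--
PIs = {--00, -0-1, -00-, 0-11, 1--0, 1-0-, 10--}
Coverage chart:
  m0: --00,-00-
  m1: -0-1,-00-
  m3: -0-1,0-11
  m4: --00 ←essential
  m7: 0-11 ←essential
  m8: --00,-00-,1--0,1-0-,10--
  m9: -0-1,-00-,1-0-,10--
  m10: 1--0,10--
  m11: -0-1,10--
  m12: --00,1--0,1-0-
  m14: 1--0 ←essential
Essential: --00, 0-11, 1--0

3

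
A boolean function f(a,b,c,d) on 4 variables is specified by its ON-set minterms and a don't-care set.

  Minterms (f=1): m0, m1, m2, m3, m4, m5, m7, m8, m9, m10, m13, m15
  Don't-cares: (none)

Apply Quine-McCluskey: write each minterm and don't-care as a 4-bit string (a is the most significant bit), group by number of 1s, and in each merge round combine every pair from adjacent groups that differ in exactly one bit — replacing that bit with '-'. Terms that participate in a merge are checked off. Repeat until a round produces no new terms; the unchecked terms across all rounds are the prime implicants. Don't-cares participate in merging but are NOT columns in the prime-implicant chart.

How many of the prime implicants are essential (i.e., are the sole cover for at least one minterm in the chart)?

Round 0: 0000✓ 0001✓ 0010✓ 0011✓ 0100✓ 0101✓ 0111✓ 1000✓ 1001✓ 1010✓ 1101✓ 1111✓
Round 1: -000✓ -001✓ -010✓ -101✓ -111✓ 0-00✓ 0-01✓ 0-11✓ 00-0✓ 00-1✓ 000-✓ 001-✓ 01-1✓ 010-✓ 1-01✓ 10-0✓ 100-✓ 11-1✓
Round 2: --01 -0-0 -00- -1-1 0--1 0-0- 00--
PIs = {--01, -0-0, -00-, -1-1, 0--1, 0-0-, 00--}
Coverage chart:
  m0: -0-0,-00-,0-0-,00--
  m1: --01,-00-,0--1,0-0-,00--
  m2: -0-0,00--
  m3: 0--1,00--
  m4: 0-0- ←essential
  m5: --01,-1-1,0--1,0-0-
  m7: -1-1,0--1
  m8: -0-0,-00-
  m9: --01,-00-
  m10: -0-0 ←essential
  m13: --01,-1-1
  m15: -1-1 ←essential
Essential: -0-0, -1-1, 0-0-

3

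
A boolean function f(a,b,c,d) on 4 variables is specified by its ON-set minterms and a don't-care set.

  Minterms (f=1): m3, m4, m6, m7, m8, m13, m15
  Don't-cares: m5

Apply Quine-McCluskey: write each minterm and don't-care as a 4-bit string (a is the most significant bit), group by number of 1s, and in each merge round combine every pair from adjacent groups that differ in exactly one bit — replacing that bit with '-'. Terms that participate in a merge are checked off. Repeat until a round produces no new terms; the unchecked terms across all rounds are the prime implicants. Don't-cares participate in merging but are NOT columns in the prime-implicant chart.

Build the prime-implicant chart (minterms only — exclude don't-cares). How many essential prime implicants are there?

size-2^0 implicants → 0011(✓)  0100(✓)  0101(✓)  0110(✓)  0111(✓)  1000  1101(✓)  1111(✓)
size-2^1 implicants → -101(✓)  -111(✓)  0-11  01-0(✓)  01-1(✓)  010-(✓)  011-(✓)  11-1(✓)
size-2^2 implicants → -1-1  01--
Unchecked terms (primes): -1-1, 0-11, 01--, 1000
Minterm coverage:
  m3 ⊆ 0-11 [E]
  m4 ⊆ 01-- [E]
  m6 ⊆ 01-- [E]
  m7 ⊆ -1-1,0-11,01--
  m8 ⊆ 1000 [E]
  m13 ⊆ -1-1 [E]
  m15 ⊆ -1-1 [E]
E = {-1-1, 0-11, 01--, 1000}

4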